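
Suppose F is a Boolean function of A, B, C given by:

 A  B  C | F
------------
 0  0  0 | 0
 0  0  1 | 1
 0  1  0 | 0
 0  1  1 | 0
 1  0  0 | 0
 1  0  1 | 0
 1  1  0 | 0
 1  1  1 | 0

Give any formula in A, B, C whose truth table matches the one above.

F(A, B, C) = (~A & ~B) & C

Only row (0,0,1) gives 1. That row's minterm ¬A·¬B·C is F directly.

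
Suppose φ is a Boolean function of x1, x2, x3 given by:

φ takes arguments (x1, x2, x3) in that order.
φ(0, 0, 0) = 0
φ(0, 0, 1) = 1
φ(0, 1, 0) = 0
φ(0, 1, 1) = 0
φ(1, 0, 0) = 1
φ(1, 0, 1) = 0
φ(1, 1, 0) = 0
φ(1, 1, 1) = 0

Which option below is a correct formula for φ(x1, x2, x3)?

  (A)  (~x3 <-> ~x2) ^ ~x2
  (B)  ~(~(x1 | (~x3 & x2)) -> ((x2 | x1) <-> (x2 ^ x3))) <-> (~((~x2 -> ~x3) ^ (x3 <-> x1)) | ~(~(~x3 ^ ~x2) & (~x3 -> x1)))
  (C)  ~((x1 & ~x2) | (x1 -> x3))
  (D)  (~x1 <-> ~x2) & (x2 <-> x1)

B

(A): at (0,1,1) it gives 1, but φ = 0 — eliminated.
(C): at (0,0,1) it gives 0, but φ = 1 — eliminated.
(D): at (0,0,0) it gives 1, but φ = 0 — eliminated.
(B) is the remaining candidate, and it agrees with φ on all 8 inputs.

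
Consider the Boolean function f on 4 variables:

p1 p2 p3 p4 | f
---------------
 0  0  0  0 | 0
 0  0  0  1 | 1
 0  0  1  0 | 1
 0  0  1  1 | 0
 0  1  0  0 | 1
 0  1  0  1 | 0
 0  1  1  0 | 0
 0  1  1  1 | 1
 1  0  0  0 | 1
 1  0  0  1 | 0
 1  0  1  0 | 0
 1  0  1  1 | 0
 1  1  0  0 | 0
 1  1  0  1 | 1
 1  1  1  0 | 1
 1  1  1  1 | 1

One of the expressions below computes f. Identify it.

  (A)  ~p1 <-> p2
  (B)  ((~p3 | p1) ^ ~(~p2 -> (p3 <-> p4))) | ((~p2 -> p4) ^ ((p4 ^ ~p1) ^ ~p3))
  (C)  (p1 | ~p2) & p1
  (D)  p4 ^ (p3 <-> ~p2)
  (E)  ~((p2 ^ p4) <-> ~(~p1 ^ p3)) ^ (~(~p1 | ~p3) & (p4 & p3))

(A) fails at (0,0,0,1): the formula yields 0, f is 1.
(B) fails at (0,0,0,0): the formula yields 1, f is 0.
(C) fails at (0,0,0,1): the formula yields 0, f is 1.
(D) fails at (1,0,0,0): the formula yields 0, f is 1.
(E) is the remaining candidate, and it agrees with f on all 16 inputs.

E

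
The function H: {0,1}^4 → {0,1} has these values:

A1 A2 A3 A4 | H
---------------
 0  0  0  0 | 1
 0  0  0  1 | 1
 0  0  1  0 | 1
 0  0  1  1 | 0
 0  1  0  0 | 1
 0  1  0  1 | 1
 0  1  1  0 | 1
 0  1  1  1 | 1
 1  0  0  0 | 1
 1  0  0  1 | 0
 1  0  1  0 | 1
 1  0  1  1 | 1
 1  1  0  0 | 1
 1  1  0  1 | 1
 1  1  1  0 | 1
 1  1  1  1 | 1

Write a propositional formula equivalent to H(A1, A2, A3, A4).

H(A1, A2, A3, A4) = ((((A1' · A2') · A3) · A4) + (((A1 · A2') · A3') · A4))'

There are just 2 zero rows: (0,0,1,1), (1,0,0,1). Their minterms are ¬A1·¬A2·A3·A4, A1·¬A2·¬A3·A4; the OR of those covers precisely the 0-outputs, and negating it yields H.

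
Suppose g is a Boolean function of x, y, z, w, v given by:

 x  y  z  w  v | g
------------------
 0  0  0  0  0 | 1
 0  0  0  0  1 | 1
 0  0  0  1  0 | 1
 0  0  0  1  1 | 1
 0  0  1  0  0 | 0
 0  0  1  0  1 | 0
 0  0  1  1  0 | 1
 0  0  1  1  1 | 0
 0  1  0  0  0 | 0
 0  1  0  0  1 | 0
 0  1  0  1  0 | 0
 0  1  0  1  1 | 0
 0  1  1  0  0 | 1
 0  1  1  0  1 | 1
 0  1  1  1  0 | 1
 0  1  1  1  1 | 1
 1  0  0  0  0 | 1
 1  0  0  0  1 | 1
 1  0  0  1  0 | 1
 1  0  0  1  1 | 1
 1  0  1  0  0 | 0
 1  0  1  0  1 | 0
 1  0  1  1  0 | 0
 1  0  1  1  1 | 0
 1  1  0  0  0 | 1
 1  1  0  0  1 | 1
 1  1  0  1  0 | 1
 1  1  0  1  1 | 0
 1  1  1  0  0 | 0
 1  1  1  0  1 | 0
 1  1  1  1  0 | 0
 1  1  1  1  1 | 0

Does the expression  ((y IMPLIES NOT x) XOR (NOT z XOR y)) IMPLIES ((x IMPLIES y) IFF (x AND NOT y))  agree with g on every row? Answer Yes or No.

Test each input against both g and the formula:
  x=0, y=0, z=0, w=0, v=0: formula gives 1, g = 1 ✓
  x=0, y=0, z=0, w=0, v=1: formula gives 1, g = 1 ✓
  x=0, y=0, z=0, w=1, v=0: formula gives 1, g = 1 ✓
  x=0, y=0, z=0, w=1, v=1: formula gives 1, g = 1 ✓
  …
  x=0, y=0, z=1, w=1, v=0: formula gives 0, but g = 1 ✗
Row (0,0,1,1,0) is a counterexample, so the formula is not equivalent to g.

No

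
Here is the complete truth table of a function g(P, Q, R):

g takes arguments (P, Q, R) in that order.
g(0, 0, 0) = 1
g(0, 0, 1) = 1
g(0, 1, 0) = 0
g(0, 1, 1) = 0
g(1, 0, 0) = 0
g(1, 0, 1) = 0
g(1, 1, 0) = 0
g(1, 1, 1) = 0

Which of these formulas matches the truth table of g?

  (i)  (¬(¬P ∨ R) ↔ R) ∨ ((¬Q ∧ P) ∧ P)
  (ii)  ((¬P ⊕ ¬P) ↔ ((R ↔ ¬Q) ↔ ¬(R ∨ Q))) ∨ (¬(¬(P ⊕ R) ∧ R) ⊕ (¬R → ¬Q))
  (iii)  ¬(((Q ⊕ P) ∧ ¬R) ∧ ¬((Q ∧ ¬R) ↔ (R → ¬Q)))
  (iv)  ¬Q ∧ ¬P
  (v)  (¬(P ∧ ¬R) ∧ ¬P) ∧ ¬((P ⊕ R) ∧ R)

iv

(i) fails at (0,0,1): the formula yields 0, g is 1.
(ii) fails at (0,1,0): the formula yields 1, g is 0.
(iii) fails at (0,1,0): the formula yields 1, g is 0.
(v) fails at (0,0,1): the formula yields 0, g is 1.
Only (iv) survives; checking it on all 8 rows confirms it matches g.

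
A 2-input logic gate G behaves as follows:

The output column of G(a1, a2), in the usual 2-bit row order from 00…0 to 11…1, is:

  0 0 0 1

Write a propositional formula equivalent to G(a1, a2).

G(a1, a2) = a1 & a2

The output is 1 only when every input is 1 — the AND of all inputs.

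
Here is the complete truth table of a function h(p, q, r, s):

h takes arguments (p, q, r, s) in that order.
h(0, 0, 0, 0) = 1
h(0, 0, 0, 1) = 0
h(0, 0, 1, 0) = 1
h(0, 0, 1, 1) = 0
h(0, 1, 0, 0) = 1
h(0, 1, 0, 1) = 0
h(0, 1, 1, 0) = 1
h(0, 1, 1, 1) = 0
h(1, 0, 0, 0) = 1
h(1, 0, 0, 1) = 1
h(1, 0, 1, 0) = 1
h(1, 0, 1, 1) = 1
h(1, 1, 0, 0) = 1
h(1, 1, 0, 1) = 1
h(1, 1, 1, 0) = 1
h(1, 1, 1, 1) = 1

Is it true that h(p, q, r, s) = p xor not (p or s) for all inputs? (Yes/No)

Yes

Evaluate p xor not (p or s) on each row and compare to h:
  p=0, q=0, r=0, s=0: formula gives 1, h = 1 ✓
  p=0, q=0, r=0, s=1: formula gives 0, h = 0 ✓
  p=0, q=0, r=1, s=0: formula gives 1, h = 1 ✓
  p=0, q=0, r=1, s=1: formula gives 0, h = 0 ✓
  … (the remaining 12 rows also agree.)
Every row agrees, so the formula is equivalent.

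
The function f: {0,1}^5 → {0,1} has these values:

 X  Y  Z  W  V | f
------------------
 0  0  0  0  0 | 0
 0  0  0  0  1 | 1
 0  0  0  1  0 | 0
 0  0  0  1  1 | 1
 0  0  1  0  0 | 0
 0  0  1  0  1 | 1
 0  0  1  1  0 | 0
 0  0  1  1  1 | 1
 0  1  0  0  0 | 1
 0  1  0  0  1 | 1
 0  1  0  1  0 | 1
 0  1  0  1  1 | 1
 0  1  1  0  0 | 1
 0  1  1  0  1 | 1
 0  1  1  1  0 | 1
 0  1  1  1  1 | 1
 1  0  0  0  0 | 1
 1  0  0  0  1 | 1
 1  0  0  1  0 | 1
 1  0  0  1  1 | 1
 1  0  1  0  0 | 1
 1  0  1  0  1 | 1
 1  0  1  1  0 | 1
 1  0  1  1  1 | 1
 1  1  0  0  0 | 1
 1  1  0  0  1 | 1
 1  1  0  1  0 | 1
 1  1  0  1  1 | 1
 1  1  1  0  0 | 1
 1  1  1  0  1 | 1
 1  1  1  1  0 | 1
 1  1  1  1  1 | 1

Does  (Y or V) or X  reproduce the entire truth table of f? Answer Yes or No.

Yes

Evaluate (Y or V) or X on each row and compare to f:
  X=0, Y=0, Z=0, W=0, V=0: formula gives 0, f = 0 ✓
  X=0, Y=0, Z=0, W=0, V=1: formula gives 1, f = 1 ✓
  X=0, Y=0, Z=0, W=1, V=0: formula gives 0, f = 0 ✓
  X=0, Y=0, Z=0, W=1, V=1: formula gives 1, f = 1 ✓
  …and likewise for the remaining 28 rows.
All 32 rows match — the expression computes f exactly.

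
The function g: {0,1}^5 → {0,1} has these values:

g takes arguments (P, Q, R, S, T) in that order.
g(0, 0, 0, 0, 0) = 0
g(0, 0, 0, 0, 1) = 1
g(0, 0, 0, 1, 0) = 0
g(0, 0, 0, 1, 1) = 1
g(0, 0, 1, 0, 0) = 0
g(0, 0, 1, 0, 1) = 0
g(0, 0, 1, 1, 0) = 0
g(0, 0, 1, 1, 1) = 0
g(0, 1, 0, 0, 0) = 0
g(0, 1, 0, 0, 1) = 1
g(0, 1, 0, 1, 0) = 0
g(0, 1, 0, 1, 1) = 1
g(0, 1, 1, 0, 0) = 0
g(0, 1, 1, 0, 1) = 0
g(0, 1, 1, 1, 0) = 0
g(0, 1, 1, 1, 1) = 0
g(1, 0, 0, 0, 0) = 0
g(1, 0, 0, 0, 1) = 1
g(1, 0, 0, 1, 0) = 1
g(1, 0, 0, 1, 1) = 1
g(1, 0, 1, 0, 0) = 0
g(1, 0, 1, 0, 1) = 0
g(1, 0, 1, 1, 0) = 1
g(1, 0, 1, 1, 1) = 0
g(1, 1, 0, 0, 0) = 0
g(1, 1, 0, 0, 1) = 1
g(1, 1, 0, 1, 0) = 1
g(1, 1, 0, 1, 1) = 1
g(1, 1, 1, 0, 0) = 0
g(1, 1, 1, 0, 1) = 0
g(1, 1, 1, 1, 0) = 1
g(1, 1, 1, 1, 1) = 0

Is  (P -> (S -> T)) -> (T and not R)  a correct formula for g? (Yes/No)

Yes

Test each input against both g and the formula:
  P=0, Q=0, R=0, S=0, T=0: formula gives 0, g = 0 ✓
  P=0, Q=0, R=0, S=0, T=1: formula gives 1, g = 1 ✓
  P=0, Q=0, R=0, S=1, T=0: formula gives 0, g = 0 ✓
  P=0, Q=0, R=0, S=1, T=1: formula gives 1, g = 1 ✓
  … (the remaining 28 rows also agree.)
Every row agrees, so the formula is equivalent.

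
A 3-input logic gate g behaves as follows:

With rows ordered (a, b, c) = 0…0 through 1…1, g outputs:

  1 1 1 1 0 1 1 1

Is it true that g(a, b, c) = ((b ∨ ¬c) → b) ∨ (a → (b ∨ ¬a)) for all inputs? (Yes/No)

Evaluate ((b ∨ ¬c) → b) ∨ (a → (b ∨ ¬a)) on each row and compare to g:
  a=0, b=0, c=0: formula gives 1, g = 1 ✓
  a=0, b=0, c=1: formula gives 1, g = 1 ✓
  a=0, b=1, c=0: formula gives 1, g = 1 ✓
  a=0, b=1, c=1: formula gives 1, g = 1 ✓
  a=1, b=0, c=0: formula gives 0, g = 0 ✓
  … (the remaining 3 rows also agree.)
All 8 rows match — the expression computes g exactly.

Yes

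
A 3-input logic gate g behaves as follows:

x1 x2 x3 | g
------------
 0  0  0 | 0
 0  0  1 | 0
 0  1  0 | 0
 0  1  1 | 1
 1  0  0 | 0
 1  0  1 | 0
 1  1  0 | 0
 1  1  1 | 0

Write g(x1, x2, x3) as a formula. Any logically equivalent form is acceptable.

g(x1, x2, x3) = (¬x1 ∧ x2) ∧ x3

Only row (0,1,1) gives 1. That row's minterm ¬x1·x2·x3 is g directly.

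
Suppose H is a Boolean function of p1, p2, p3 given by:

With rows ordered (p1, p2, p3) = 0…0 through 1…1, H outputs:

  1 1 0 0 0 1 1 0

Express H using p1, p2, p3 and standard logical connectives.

H(p1, p2, p3) = ((((~p1 & ~p2) & ~p3) | ((~p1 & ~p2) & p3)) | ((p1 & ~p2) & p3)) | ((p1 & p2) & ~p3)

H=1 on 4 inputs: (0,0,0), (0,0,1), (1,0,1), (1,1,0). Reading each as a conjunction of literals (¬p1·¬p2·¬p3, ¬p1·¬p2·p3, p1·¬p2·p3, p1·p2·¬p3) and taking the OR gives the canonical DNF.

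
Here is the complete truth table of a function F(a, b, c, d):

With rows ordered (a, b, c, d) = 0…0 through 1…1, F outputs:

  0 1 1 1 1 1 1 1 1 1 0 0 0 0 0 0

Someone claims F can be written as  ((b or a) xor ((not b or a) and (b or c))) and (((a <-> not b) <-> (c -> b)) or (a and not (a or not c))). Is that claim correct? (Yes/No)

No

Evaluate ((b or a) xor ((not b or a) and (b or c))) and (((a <-> not b) <-> (c -> b)) or (a and not (a or not c))) on each row and compare to F:
  a=0, b=0, c=0, d=0: formula gives 0, F = 0 ✓
  a=0, b=0, c=0, d=1: formula gives 0, but F = 1 ✗
Row (0,0,0,1) is a counterexample, so the formula is not equivalent to F.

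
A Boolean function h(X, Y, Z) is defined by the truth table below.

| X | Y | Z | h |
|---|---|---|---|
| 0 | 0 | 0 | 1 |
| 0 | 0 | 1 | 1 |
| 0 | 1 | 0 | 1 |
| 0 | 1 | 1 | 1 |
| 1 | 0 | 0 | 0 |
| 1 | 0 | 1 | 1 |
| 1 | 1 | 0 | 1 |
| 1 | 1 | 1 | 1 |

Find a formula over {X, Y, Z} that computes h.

Only row (1,0,0) gives 0. So h is 1 everywhere except there — the complement of the minterm X·¬Y·¬Z.

h(X, Y, Z) = NOT ((X AND NOT Y) AND NOT Z)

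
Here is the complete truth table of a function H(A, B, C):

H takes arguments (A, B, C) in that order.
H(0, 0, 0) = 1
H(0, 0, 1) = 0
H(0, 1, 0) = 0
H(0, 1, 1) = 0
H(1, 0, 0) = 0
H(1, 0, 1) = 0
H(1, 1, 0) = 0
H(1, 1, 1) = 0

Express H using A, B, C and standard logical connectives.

H(A, B, C) = (¬A ∧ ¬B) ∧ ¬C

Only row (0,0,0) gives 1. That row's minterm ¬A·¬B·¬C is H directly.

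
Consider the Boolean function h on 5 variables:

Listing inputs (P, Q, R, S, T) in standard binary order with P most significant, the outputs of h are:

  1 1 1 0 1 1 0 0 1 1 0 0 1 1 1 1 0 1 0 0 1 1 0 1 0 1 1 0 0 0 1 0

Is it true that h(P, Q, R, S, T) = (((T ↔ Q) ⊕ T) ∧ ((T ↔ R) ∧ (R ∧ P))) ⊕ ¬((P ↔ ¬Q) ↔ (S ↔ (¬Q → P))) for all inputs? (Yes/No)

No

Check the formula against h row by row:
  P=0, Q=0, R=0, S=0, T=0: formula gives 1, h = 1 ✓
  P=0, Q=0, R=0, S=0, T=1: formula gives 1, h = 1 ✓
  P=0, Q=0, R=0, S=1, T=0: formula gives 0, but h = 1 ✗
Since they disagree at (0,0,0,1,0), the expression is not a correct formula for h.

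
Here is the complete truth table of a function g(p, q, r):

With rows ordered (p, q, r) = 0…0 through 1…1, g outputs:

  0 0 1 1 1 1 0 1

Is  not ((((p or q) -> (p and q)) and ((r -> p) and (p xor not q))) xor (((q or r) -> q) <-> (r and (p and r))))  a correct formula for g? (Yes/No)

Yes

Check the formula against g row by row:
  p=0, q=0, r=0: formula gives 0, g = 0 ✓
  p=0, q=0, r=1: formula gives 0, g = 0 ✓
  p=0, q=1, r=0: formula gives 1, g = 1 ✓
  p=0, q=1, r=1: formula gives 1, g = 1 ✓
  p=1, q=0, r=0: formula gives 1, g = 1 ✓
  …and likewise for the remaining 3 rows.
No disagreement on any input; they are logically equivalent.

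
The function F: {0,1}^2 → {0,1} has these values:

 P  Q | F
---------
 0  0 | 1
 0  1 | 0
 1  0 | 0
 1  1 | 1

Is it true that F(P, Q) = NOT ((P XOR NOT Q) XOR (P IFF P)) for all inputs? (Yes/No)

Yes

Test each input against both F and the formula:
  P=0, Q=0: formula gives 1, F = 1 ✓
  P=0, Q=1: formula gives 0, F = 0 ✓
  P=1, Q=0: formula gives 0, F = 0 ✓
  P=1, Q=1: formula gives 1, F = 1 ✓
No disagreement on any input; they are logically equivalent.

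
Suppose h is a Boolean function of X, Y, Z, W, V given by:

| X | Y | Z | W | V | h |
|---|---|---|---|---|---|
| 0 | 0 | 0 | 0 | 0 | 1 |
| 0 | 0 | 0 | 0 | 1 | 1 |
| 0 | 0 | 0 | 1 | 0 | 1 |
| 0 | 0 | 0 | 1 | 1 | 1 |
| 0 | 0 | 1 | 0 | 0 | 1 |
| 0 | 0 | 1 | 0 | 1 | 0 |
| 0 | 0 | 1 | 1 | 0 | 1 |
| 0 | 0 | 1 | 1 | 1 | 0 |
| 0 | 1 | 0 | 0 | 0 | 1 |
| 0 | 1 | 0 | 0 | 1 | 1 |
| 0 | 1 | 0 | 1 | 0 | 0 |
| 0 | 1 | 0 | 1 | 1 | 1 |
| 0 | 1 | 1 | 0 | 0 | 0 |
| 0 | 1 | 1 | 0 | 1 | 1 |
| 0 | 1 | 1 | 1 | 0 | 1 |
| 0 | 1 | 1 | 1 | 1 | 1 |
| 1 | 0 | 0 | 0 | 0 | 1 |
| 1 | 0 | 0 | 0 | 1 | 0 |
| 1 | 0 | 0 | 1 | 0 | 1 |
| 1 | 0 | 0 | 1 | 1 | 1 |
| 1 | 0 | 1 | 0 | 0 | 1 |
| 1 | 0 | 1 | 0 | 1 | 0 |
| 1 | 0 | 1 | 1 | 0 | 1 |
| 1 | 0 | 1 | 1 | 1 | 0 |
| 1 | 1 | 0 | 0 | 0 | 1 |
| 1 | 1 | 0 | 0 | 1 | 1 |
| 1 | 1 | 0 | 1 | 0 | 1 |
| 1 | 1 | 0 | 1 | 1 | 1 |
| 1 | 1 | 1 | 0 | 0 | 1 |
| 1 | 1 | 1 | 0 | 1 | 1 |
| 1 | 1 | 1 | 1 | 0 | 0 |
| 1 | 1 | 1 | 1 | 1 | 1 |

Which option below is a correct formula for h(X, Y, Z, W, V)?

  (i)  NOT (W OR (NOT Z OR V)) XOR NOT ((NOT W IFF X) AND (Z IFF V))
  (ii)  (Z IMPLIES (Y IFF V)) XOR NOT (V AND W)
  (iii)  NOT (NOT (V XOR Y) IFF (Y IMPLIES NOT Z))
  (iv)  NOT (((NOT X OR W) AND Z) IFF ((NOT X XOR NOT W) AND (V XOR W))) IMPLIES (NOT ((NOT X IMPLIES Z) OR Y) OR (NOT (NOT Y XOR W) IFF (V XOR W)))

(i): at (0,0,0,1,0) it gives 0, but h = 1 — eliminated.
(ii): at (0,0,0,0,0) it gives 0, but h = 1 — eliminated.
(iii): at (0,0,0,0,0) it gives 0, but h = 1 — eliminated.
(iv) is the remaining candidate, and it agrees with h on all 32 inputs.

iv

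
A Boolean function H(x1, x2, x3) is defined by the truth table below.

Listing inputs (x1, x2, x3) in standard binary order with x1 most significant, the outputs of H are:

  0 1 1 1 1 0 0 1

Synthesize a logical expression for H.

H(x1, x2, x3) = not ((((not x1 and not x2) and not x3) or ((x1 and not x2) and x3)) or ((x1 and x2) and not x3))

The 0-rows are (0,0,0), (1,0,1), (1,1,0). Take each as a conjunction (¬x1·¬x2·¬x3, x1·¬x2·x3, x1·x2·¬x3), form their disjunction, and complement — that gives a formula that is 1 everywhere H is.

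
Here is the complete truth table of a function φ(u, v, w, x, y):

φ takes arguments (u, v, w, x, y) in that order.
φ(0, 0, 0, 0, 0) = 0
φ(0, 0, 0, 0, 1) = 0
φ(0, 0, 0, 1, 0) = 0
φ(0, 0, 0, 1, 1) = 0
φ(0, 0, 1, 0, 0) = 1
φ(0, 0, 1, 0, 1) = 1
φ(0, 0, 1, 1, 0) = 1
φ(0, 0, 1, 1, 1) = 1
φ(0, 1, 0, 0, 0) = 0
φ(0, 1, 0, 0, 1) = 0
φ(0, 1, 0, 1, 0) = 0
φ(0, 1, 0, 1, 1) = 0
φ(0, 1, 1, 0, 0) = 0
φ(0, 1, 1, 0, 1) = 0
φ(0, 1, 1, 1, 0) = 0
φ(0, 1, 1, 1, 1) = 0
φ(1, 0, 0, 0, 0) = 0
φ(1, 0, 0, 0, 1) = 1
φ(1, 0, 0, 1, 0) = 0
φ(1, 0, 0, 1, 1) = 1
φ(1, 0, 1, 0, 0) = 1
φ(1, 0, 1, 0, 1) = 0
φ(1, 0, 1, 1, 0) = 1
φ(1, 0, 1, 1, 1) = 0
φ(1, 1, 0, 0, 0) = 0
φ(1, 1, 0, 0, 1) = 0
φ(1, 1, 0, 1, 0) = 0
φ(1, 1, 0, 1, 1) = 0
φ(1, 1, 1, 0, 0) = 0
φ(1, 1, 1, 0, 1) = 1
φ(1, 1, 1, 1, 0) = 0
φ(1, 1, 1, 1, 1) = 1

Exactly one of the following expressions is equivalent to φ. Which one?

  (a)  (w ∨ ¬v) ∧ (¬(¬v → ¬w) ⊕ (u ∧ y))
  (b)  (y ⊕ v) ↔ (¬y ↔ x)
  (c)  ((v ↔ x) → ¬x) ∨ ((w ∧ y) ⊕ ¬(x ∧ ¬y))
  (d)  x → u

a

(b) disagrees with φ on (0,0,0,0,0) (formula → 1, table → 0); rule it out.
(c) disagrees with φ on (0,0,0,0,0) (formula → 1, table → 0); rule it out.
(d) disagrees with φ on (0,0,0,0,0) (formula → 1, table → 0); rule it out.
That leaves (a). Evaluating it on every row reproduces the table of φ exactly.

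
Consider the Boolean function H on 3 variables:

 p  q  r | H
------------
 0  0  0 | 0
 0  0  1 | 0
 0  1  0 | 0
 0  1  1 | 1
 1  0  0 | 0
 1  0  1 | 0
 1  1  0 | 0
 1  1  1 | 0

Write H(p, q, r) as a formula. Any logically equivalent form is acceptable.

H(p, q, r) = (~p & q) & r

H is 1 on exactly one input, (0,1,1), whose minterm is ¬p·q·r. So H is just that conjunction.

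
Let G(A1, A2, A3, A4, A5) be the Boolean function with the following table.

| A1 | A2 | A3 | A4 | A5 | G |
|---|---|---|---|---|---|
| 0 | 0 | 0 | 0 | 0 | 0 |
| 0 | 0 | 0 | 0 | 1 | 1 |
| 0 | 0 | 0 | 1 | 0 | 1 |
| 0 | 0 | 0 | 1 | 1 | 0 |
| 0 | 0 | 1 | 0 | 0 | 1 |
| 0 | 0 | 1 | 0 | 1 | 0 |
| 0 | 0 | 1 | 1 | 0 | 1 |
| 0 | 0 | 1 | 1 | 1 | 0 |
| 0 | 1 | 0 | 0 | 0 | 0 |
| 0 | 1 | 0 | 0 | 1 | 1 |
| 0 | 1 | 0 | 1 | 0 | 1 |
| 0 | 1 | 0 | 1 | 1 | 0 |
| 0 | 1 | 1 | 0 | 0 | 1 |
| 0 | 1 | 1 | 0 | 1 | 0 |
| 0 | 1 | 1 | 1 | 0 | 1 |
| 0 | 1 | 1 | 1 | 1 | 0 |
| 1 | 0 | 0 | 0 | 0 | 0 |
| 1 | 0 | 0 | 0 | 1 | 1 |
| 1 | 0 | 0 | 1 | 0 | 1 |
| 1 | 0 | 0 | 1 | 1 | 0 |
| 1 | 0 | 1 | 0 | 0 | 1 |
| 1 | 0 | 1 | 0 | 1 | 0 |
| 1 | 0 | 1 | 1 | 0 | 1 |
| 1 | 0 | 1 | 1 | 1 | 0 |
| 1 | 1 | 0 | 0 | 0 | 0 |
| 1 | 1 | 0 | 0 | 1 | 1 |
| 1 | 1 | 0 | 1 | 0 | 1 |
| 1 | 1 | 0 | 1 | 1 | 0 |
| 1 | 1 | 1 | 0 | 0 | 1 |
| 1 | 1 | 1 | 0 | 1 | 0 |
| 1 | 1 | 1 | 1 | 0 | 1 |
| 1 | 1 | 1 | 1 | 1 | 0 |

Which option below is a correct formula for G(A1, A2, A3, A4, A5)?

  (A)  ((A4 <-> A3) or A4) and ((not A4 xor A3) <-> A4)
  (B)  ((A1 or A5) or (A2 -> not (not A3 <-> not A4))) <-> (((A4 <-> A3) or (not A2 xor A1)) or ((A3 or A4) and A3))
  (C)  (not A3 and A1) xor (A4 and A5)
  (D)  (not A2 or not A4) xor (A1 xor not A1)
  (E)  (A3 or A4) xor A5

E

(A): at (0,0,0,0,1) it gives 0, but G = 1 — eliminated.
(B): at (0,0,0,0,0) it gives 1, but G = 0 — eliminated.
(C): at (0,0,0,0,1) it gives 0, but G = 1 — eliminated.
(D): at (0,0,0,0,1) it gives 0, but G = 1 — eliminated.
(E) is the remaining candidate, and it agrees with G on all 32 inputs.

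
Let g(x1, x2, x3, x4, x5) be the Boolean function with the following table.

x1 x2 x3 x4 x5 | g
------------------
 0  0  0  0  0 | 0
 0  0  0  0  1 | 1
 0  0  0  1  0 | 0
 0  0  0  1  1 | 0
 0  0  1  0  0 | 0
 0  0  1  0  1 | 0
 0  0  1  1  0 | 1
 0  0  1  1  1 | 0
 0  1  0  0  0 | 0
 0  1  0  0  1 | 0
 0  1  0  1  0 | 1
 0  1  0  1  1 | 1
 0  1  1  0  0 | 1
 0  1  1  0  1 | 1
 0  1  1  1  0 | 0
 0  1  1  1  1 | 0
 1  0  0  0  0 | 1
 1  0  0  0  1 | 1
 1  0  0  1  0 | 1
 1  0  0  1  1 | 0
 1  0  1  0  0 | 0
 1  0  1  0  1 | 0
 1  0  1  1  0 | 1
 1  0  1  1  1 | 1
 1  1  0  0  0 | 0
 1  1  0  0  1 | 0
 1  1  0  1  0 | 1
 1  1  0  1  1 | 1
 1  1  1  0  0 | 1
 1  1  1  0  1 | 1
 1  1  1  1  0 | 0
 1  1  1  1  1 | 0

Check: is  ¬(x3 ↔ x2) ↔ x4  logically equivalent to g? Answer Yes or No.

Evaluate ¬(x3 ↔ x2) ↔ x4 on each row and compare to g:
  x1=0, x2=0, x3=0, x4=0, x5=0: formula gives 1, but g = 0 ✗
Since they disagree at (0,0,0,0,0), the expression is not a correct formula for g.

No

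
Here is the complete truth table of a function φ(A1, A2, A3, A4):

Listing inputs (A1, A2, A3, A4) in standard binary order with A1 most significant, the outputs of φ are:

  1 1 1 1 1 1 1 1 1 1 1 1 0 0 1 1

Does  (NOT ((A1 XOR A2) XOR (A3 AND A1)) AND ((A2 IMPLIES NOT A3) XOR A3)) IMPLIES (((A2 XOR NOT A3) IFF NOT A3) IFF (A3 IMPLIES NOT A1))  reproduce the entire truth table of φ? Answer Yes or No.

Evaluate (NOT ((A1 XOR A2) XOR (A3 AND A1)) AND ((A2 IMPLIES NOT A3) XOR A3)) IMPLIES (((A2 XOR NOT A3) IFF NOT A3) IFF (A3 IMPLIES NOT A1)) on each row and compare to φ:
  A1=0, A2=0, A3=0, A4=0: formula gives 1, φ = 1 ✓
  A1=0, A2=0, A3=0, A4=1: formula gives 1, φ = 1 ✓
  A1=0, A2=0, A3=1, A4=0: formula gives 1, φ = 1 ✓
  A1=0, A2=0, A3=1, A4=1: formula gives 1, φ = 1 ✓
  …and likewise for the remaining 12 rows.
Every row agrees, so the formula is equivalent.

Yes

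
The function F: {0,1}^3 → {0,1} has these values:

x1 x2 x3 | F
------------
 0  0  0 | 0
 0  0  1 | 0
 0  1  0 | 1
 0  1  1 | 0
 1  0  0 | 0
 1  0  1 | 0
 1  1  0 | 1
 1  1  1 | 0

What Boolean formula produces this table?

Collect the rows where F=1 — (0,1,0), (1,1,0) — and write one minterm per row: ¬x1·x2·¬x3, x1·x2·¬x3. Their union (logical OR) reproduces the table exactly.

F(x1, x2, x3) = ((not x1 and x2) and not x3) or ((x1 and x2) and not x3)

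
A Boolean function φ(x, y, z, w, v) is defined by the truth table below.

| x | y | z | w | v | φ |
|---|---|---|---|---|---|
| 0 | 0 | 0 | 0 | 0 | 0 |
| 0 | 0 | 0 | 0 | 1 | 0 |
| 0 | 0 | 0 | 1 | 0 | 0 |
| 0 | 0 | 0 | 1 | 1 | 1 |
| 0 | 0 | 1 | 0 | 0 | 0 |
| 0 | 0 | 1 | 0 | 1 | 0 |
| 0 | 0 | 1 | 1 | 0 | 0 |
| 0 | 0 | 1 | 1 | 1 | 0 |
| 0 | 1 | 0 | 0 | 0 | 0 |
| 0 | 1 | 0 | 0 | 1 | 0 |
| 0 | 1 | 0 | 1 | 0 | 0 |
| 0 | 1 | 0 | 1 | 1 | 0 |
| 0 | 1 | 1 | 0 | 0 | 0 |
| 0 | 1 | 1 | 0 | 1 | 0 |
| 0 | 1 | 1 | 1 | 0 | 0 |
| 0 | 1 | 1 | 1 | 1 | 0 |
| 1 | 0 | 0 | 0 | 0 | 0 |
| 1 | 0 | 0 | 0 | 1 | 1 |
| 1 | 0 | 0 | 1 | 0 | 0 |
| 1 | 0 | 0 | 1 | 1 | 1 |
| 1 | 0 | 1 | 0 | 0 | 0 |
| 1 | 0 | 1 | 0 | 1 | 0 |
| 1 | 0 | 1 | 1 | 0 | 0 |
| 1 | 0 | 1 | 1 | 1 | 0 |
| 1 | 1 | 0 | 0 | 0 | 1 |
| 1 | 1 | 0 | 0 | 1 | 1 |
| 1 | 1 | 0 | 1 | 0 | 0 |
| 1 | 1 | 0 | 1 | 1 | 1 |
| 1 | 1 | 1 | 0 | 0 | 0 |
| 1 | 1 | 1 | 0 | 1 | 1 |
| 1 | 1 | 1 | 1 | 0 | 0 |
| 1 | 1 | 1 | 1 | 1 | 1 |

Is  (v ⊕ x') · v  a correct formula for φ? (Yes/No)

Test each input against both φ and the formula:
  x=0, y=0, z=0, w=0, v=0: formula gives 0, φ = 0 ✓
  x=0, y=0, z=0, w=0, v=1: formula gives 0, φ = 0 ✓
  x=0, y=0, z=0, w=1, v=0: formula gives 0, φ = 0 ✓
  x=0, y=0, z=0, w=1, v=1: formula gives 0, but φ = 1 ✗
Row (0,0,0,1,1) is a counterexample, so the formula is not equivalent to φ.

No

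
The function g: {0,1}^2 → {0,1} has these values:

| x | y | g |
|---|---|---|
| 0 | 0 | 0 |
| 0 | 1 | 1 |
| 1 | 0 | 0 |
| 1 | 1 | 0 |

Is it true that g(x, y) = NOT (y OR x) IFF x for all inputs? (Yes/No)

Evaluate NOT (y OR x) IFF x on each row and compare to g:
  x=0, y=0: formula gives 0, g = 0 ✓
  x=0, y=1: formula gives 1, g = 1 ✓
  x=1, y=0: formula gives 0, g = 0 ✓
  x=1, y=1: formula gives 0, g = 0 ✓
Every row agrees, so the formula is equivalent.

Yes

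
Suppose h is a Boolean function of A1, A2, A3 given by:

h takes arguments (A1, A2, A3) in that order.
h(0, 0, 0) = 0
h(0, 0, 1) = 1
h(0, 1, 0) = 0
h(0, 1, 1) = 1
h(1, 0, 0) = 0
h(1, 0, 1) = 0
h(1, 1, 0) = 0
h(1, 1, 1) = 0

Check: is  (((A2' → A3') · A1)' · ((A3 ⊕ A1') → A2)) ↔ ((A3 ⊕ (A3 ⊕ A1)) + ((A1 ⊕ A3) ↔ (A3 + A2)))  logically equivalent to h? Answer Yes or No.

Test each input against both h and the formula:
  A1=0, A2=0, A3=0: formula gives 0, h = 0 ✓
  A1=0, A2=0, A3=1: formula gives 1, h = 1 ✓
  A1=0, A2=1, A3=0: formula gives 0, h = 0 ✓
  A1=0, A2=1, A3=1: formula gives 1, h = 1 ✓
  A1=1, A2=0, A3=0: formula gives 0, h = 0 ✓
  … (the remaining 3 rows also agree.)
Every row agrees, so the formula is equivalent.

Yes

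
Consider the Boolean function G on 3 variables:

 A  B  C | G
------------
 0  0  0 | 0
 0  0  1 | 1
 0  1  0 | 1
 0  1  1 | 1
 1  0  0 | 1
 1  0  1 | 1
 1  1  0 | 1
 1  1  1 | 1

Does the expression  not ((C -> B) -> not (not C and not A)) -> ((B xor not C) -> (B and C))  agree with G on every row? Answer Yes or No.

Evaluate not ((C -> B) -> not (not C and not A)) -> ((B xor not C) -> (B and C)) on each row and compare to G:
  A=0, B=0, C=0: formula gives 0, G = 0 ✓
  A=0, B=0, C=1: formula gives 1, G = 1 ✓
  A=0, B=1, C=0: formula gives 1, G = 1 ✓
  A=0, B=1, C=1: formula gives 1, G = 1 ✓
  A=1, B=0, C=0: formula gives 1, G = 1 ✓
  … (the remaining 3 rows also agree.)
No disagreement on any input; they are logically equivalent.

Yes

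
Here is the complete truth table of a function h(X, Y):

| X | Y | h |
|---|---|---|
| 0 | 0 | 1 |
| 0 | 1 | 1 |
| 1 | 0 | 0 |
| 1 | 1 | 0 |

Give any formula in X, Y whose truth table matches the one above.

h(X, Y) = NOT X

The output is the negation of X.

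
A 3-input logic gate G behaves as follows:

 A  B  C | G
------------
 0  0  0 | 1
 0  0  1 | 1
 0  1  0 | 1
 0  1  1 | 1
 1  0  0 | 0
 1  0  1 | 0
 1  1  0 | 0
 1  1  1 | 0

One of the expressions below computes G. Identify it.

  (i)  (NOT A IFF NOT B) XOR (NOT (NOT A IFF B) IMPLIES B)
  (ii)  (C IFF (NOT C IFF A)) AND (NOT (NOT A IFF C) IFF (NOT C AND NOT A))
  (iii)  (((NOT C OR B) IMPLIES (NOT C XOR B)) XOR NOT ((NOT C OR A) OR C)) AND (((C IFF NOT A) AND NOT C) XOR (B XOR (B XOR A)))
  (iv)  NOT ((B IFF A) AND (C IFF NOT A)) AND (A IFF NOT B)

ii

(i) fails at (1,0,0): the formula yields 1, G is 0.
(iii) fails at (0,0,0): the formula yields 0, G is 1.
(iv) fails at (0,0,0): the formula yields 0, G is 1.
(ii) is the remaining candidate, and it agrees with G on all 8 inputs.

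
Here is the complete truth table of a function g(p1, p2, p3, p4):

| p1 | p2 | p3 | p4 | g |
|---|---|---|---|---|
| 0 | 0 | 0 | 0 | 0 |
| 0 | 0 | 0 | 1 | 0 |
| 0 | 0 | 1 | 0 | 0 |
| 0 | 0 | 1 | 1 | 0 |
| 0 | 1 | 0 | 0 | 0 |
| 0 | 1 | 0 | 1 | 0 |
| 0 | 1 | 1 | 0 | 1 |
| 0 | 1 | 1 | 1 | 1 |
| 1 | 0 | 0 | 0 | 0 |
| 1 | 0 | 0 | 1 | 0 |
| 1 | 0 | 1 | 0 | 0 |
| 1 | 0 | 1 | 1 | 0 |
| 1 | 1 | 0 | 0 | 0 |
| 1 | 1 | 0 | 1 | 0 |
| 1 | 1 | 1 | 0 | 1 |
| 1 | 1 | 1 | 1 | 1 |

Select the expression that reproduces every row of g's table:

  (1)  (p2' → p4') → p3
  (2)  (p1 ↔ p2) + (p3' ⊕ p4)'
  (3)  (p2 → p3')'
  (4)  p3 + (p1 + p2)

(1) disagrees with g on (0,0,0,1) (formula → 1, table → 0); rule it out.
(2) disagrees with g on (0,0,0,0) (formula → 1, table → 0); rule it out.
(4) disagrees with g on (0,0,1,0) (formula → 1, table → 0); rule it out.
That leaves (3). Evaluating it on every row reproduces the table of g exactly.

3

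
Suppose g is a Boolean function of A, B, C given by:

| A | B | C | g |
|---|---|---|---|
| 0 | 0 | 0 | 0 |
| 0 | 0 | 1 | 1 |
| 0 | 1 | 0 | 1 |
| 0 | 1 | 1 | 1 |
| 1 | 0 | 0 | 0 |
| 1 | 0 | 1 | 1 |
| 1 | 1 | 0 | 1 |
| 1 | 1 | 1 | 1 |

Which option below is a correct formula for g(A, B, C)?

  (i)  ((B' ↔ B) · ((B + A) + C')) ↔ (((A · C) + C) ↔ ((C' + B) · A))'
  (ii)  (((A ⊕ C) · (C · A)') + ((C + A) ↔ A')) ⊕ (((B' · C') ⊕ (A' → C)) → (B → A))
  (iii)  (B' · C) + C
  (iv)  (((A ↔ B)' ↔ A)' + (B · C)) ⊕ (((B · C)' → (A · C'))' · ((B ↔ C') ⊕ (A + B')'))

iv

(i): at (0,0,0) it gives 1, but g = 0 — eliminated.
(ii): at (0,0,0) it gives 1, but g = 0 — eliminated.
(iii): at (0,1,0) it gives 0, but g = 1 — eliminated.
That leaves (iv). Evaluating it on every row reproduces the table of g exactly.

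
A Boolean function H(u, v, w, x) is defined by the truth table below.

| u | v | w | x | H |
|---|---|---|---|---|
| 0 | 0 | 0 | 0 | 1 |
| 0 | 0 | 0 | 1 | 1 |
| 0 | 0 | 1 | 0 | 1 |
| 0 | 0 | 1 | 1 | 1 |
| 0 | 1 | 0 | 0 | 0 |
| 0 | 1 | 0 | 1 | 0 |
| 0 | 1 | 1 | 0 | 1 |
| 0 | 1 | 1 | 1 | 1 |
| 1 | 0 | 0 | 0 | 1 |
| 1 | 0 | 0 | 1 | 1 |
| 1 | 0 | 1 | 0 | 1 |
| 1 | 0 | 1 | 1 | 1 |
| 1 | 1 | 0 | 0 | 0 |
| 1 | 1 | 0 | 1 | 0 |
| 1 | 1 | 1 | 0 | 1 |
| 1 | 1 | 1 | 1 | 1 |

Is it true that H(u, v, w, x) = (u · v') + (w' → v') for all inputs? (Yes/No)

Check the formula against H row by row:
  u=0, v=0, w=0, x=0: formula gives 1, H = 1 ✓
  u=0, v=0, w=0, x=1: formula gives 1, H = 1 ✓
  u=0, v=0, w=1, x=0: formula gives 1, H = 1 ✓
  u=0, v=0, w=1, x=1: formula gives 1, H = 1 ✓
  …and likewise for the remaining 12 rows.
No disagreement on any input; they are logically equivalent.

Yes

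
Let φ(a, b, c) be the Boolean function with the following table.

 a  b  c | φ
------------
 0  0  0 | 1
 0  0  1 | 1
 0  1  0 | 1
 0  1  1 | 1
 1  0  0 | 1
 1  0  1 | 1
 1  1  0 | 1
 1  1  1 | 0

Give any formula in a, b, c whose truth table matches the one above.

φ is 0 on exactly one input, (1,1,1), whose minterm is a·b·c. So φ is the negation of that single conjunction.

φ(a, b, c) = not ((a and b) and c)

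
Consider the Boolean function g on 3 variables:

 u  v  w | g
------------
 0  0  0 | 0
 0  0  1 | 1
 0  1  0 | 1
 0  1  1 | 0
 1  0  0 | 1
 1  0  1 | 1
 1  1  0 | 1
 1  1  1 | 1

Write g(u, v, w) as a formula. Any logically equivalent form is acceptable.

g(u, v, w) = NOT (((NOT u AND NOT v) AND NOT w) OR ((NOT u AND v) AND w))

There are just 2 zero rows: (0,0,0), (0,1,1). Their minterms are ¬u·¬v·¬w, ¬u·v·w; the OR of those covers precisely the 0-outputs, and negating it yields g.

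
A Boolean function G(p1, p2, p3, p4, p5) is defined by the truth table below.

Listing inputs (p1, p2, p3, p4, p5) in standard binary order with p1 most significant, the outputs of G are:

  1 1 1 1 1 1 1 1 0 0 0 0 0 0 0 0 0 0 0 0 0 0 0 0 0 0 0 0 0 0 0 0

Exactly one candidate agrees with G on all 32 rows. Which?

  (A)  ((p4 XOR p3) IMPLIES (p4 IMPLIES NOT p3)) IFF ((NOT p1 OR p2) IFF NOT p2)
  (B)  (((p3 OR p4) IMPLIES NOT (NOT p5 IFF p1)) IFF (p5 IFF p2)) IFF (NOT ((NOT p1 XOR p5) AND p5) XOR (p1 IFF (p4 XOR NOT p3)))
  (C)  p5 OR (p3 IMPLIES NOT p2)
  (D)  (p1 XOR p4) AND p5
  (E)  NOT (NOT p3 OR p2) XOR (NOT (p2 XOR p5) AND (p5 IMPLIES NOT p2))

(B): at (0,0,0,0,1) it gives 0, but G = 1 — eliminated.
(C): at (0,1,0,0,0) it gives 1, but G = 0 — eliminated.
(D): at (0,0,0,0,0) it gives 0, but G = 1 — eliminated.
(E): at (0,0,0,0,1) it gives 0, but G = 1 — eliminated.
That leaves (A). Evaluating it on every row reproduces the table of G exactly.

A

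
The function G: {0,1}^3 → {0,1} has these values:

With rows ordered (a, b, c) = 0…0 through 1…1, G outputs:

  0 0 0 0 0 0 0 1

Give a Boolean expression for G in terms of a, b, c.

G(a, b, c) = (a & b) & c

The output is 1 only when every input is 1 — the AND of all inputs.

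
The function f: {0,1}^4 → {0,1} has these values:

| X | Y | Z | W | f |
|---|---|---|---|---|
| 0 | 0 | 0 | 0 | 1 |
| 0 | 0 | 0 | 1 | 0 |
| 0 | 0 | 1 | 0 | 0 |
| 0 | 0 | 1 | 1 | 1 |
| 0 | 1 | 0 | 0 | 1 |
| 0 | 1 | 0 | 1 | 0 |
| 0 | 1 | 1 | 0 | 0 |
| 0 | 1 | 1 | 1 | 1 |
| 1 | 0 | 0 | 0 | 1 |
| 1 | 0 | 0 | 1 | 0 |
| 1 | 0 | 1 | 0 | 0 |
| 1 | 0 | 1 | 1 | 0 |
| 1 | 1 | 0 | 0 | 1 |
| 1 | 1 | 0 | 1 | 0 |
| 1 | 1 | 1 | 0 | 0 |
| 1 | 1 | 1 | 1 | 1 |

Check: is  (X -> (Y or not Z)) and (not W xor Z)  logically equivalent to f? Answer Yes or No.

Evaluate (X -> (Y or not Z)) and (not W xor Z) on each row and compare to f:
  X=0, Y=0, Z=0, W=0: formula gives 1, f = 1 ✓
  X=0, Y=0, Z=0, W=1: formula gives 0, f = 0 ✓
  X=0, Y=0, Z=1, W=0: formula gives 0, f = 0 ✓
  X=0, Y=0, Z=1, W=1: formula gives 1, f = 1 ✓
  … (the remaining 12 rows also agree.)
No disagreement on any input; they are logically equivalent.

Yes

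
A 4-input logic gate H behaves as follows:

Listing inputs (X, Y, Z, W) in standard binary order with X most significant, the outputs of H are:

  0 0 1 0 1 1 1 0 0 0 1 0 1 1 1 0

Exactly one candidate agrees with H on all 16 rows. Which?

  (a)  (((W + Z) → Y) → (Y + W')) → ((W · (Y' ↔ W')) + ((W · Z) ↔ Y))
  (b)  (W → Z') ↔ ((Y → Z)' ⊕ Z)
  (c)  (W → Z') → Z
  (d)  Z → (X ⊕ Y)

b

(a) fails at (0,0,0,0): the formula yields 1, H is 0.
(c) fails at (0,0,1,1): the formula yields 1, H is 0.
(d) fails at (0,0,0,0): the formula yields 1, H is 0.
Only (b) survives; checking it on all 16 rows confirms it matches H.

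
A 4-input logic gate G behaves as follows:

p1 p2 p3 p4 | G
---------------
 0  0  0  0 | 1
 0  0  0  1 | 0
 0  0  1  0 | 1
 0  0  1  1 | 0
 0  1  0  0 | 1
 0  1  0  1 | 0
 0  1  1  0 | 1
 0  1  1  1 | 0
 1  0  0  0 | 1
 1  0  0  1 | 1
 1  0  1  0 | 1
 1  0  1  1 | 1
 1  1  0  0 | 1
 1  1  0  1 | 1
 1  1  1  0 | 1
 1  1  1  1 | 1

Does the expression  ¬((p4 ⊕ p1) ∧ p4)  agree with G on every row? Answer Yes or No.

Yes

Test each input against both G and the formula:
  p1=0, p2=0, p3=0, p4=0: formula gives 1, G = 1 ✓
  p1=0, p2=0, p3=0, p4=1: formula gives 0, G = 0 ✓
  p1=0, p2=0, p3=1, p4=0: formula gives 1, G = 1 ✓
  p1=0, p2=0, p3=1, p4=1: formula gives 0, G = 0 ✓
  …and likewise for the remaining 12 rows.
No disagreement on any input; they are logically equivalent.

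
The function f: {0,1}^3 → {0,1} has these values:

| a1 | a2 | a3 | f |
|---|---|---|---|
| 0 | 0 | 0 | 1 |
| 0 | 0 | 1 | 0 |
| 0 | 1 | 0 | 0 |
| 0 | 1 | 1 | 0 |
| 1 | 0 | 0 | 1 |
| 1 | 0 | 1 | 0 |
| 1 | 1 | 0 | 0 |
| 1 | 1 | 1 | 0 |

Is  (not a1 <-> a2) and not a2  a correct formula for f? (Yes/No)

No

Check the formula against f row by row:
  a1=0, a2=0, a3=0: formula gives 0, but f = 1 ✗
Since they disagree at (0,0,0), the expression is not a correct formula for f.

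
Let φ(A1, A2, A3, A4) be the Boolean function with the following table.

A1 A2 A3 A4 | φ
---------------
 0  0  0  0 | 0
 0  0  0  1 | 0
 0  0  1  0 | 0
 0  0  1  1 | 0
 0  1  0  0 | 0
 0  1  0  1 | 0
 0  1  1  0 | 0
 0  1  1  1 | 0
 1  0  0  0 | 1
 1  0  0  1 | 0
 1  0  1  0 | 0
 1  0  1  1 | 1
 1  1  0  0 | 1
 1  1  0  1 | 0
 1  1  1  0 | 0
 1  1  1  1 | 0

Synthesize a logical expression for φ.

φ(A1, A2, A3, A4) = ((((A1 and not A2) and not A3) and not A4) or (((A1 and not A2) and A3) and A4)) or (((A1 and A2) and not A3) and not A4)

φ=1 on 3 inputs: (1,0,0,0), (1,0,1,1), (1,1,0,0). Reading each as a conjunction of literals (A1·¬A2·¬A3·¬A4, A1·¬A2·A3·A4, A1·A2·¬A3·¬A4) and taking the OR gives the canonical DNF.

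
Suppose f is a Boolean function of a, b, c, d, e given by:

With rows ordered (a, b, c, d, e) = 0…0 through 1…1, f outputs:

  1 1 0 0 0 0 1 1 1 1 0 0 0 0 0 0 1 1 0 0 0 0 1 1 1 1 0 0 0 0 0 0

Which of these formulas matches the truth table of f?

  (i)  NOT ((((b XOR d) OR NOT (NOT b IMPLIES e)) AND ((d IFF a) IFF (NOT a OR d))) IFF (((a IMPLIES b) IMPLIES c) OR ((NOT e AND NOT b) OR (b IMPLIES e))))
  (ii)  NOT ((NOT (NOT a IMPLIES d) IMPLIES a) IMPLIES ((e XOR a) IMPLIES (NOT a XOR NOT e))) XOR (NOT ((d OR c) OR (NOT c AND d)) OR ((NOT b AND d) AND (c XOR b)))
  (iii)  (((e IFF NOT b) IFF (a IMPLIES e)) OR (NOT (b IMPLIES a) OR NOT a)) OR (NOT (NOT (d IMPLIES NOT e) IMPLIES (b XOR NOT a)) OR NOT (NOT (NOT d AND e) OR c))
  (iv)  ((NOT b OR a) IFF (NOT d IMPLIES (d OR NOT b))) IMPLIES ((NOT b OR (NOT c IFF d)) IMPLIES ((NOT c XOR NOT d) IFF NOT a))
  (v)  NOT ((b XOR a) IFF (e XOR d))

(i): at (0,0,0,0,0) it gives 0, but f = 1 — eliminated.
(iii): at (0,0,0,1,0) it gives 1, but f = 0 — eliminated.
(iv): at (0,0,0,0,0) it gives 0, but f = 1 — eliminated.
(v): at (0,0,0,0,0) it gives 0, but f = 1 — eliminated.
(ii) is the remaining candidate, and it agrees with f on all 32 inputs.

ii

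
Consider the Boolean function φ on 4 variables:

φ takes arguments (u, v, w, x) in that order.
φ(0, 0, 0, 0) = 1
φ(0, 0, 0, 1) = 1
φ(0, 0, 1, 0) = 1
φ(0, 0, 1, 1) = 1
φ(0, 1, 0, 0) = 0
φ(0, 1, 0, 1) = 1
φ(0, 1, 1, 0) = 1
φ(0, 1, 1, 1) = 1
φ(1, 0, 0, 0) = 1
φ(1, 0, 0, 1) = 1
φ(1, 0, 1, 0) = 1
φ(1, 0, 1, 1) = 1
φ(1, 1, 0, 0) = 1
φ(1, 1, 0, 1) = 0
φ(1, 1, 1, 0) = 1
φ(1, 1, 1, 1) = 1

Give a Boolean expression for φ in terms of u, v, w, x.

There are just 2 zero rows: (0,1,0,0), (1,1,0,1). Their minterms are ¬u·v·¬w·¬x, u·v·¬w·x; the OR of those covers precisely the 0-outputs, and negating it yields φ.

φ(u, v, w, x) = NOT ((((NOT u AND v) AND NOT w) AND NOT x) OR (((u AND v) AND NOT w) AND x))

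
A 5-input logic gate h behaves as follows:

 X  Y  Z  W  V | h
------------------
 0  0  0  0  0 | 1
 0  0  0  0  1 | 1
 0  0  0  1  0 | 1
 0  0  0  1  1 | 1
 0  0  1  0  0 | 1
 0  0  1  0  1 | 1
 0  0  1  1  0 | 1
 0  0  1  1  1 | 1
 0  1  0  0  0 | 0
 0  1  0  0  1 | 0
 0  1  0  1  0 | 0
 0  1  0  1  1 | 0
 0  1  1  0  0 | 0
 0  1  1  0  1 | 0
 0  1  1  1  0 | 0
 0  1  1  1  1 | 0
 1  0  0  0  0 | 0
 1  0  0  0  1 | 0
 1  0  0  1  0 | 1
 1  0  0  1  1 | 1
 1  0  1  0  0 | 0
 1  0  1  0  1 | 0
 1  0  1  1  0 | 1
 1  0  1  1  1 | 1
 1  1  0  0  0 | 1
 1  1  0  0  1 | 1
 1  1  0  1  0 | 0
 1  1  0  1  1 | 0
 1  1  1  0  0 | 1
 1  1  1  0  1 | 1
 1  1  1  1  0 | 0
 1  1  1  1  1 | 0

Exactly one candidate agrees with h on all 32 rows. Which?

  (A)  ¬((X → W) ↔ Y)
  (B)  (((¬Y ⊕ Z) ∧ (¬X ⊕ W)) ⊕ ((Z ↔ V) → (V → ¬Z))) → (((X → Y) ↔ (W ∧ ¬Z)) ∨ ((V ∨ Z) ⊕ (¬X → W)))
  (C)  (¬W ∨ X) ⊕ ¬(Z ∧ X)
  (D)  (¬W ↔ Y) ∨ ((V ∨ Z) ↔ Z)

A

(B) fails at (0,0,1,1,0): the formula yields 0, h is 1.
(C) fails at (0,0,0,0,0): the formula yields 0, h is 1.
(D) fails at (0,0,0,0,1): the formula yields 0, h is 1.
That leaves (A). Evaluating it on every row reproduces the table of h exactly.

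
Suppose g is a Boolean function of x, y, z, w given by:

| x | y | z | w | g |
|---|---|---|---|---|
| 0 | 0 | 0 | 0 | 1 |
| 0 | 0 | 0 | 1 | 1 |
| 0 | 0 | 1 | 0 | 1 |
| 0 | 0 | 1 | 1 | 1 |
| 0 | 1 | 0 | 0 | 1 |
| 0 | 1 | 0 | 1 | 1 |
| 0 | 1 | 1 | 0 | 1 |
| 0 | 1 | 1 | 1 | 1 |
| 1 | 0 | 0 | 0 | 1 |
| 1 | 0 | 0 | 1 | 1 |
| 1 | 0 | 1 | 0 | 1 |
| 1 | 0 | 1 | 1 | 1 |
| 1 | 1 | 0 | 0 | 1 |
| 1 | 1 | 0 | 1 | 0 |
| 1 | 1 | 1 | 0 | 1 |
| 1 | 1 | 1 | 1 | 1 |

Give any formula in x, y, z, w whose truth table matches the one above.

g is 0 on exactly one input, (1,1,0,1), whose minterm is x·y·¬z·w. So g is the negation of that single conjunction.

g(x, y, z, w) = ¬(((x ∧ y) ∧ ¬z) ∧ w)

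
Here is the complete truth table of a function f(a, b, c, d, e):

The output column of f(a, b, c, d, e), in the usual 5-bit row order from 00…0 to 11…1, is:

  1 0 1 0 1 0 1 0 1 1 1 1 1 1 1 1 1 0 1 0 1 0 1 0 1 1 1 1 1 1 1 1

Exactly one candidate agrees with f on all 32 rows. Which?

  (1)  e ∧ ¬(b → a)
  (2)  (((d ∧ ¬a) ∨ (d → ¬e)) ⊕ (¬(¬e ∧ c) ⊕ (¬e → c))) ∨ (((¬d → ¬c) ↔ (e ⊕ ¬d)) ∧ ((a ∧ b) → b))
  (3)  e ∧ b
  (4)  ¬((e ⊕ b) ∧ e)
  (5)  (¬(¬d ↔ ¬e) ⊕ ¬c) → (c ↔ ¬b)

(1) fails at (0,0,0,0,0): the formula yields 0, f is 1.
(2) fails at (0,0,0,0,1): the formula yields 1, f is 0.
(3) fails at (0,0,0,0,0): the formula yields 0, f is 1.
(5) fails at (0,0,0,0,0): the formula yields 0, f is 1.
(4) is the remaining candidate, and it agrees with f on all 32 inputs.

4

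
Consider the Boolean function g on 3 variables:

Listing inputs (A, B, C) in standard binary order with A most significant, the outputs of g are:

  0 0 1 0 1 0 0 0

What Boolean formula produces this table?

g(A, B, C) = ((not A and B) and not C) or ((A and not B) and not C)

Collect the rows where g=1 — (0,1,0), (1,0,0) — and write one minterm per row: ¬A·B·¬C, A·¬B·¬C. Their union (logical OR) reproduces the table exactly.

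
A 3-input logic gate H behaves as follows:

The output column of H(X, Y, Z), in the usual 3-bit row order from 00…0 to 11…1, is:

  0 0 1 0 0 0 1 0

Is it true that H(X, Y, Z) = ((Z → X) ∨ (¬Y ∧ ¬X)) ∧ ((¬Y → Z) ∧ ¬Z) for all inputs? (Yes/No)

Test each input against both H and the formula:
  X=0, Y=0, Z=0: formula gives 0, H = 0 ✓
  X=0, Y=0, Z=1: formula gives 0, H = 0 ✓
  X=0, Y=1, Z=0: formula gives 1, H = 1 ✓
  X=0, Y=1, Z=1: formula gives 0, H = 0 ✓
  X=1, Y=0, Z=0: formula gives 0, H = 0 ✓
  …and likewise for the remaining 3 rows.
Every row agrees, so the formula is equivalent.

Yes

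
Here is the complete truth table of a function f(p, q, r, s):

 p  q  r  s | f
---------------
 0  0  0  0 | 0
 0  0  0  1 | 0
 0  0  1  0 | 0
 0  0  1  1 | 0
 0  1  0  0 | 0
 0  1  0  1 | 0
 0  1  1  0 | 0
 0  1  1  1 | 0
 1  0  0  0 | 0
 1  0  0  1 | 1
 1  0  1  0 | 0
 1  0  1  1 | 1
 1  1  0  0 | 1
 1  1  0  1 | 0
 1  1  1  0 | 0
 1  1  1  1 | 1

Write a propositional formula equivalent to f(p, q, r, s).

f(p, q, r, s) = (((((p · q') · r') · s) + (((p · q') · r) · s)) + (((p · q) · r') · s')) + (((p · q) · r) · s)

Collect the rows where f=1 — (1,0,0,1), (1,0,1,1), (1,1,0,0), (1,1,1,1) — and write one minterm per row: p·¬q·¬r·s, p·¬q·r·s, p·q·¬r·¬s, p·q·r·s. Their union (logical OR) reproduces the table exactly.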